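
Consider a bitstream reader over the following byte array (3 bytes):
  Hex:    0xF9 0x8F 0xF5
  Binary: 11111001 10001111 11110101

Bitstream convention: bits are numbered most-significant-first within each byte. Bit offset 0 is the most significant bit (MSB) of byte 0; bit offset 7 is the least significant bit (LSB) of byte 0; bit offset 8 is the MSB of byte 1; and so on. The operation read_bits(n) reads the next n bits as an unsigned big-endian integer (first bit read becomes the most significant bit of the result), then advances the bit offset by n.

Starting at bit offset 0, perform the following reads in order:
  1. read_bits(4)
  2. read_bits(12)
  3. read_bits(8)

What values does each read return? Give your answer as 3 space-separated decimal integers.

Read 1: bits[0:4] width=4 -> value=15 (bin 1111); offset now 4 = byte 0 bit 4; 20 bits remain
Read 2: bits[4:16] width=12 -> value=2447 (bin 100110001111); offset now 16 = byte 2 bit 0; 8 bits remain
Read 3: bits[16:24] width=8 -> value=245 (bin 11110101); offset now 24 = byte 3 bit 0; 0 bits remain

Answer: 15 2447 245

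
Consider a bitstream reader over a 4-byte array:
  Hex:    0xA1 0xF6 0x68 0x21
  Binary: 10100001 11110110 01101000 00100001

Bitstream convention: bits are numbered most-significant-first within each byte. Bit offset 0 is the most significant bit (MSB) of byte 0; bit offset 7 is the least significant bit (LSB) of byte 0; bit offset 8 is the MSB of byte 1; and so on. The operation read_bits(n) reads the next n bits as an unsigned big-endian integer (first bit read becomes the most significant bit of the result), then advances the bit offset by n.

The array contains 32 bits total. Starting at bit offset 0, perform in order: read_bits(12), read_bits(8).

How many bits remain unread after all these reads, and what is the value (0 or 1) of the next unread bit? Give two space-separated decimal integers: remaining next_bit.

Read 1: bits[0:12] width=12 -> value=2591 (bin 101000011111); offset now 12 = byte 1 bit 4; 20 bits remain
Read 2: bits[12:20] width=8 -> value=102 (bin 01100110); offset now 20 = byte 2 bit 4; 12 bits remain

Answer: 12 1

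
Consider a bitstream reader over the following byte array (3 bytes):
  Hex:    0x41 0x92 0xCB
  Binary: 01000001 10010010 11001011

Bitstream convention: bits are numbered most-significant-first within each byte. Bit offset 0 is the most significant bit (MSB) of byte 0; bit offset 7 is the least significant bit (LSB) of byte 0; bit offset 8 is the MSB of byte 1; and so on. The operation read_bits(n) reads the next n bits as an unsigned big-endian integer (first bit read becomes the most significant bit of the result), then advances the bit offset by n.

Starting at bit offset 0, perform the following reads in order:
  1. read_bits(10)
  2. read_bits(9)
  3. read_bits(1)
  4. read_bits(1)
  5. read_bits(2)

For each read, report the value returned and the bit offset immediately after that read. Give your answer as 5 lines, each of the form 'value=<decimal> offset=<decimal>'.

Read 1: bits[0:10] width=10 -> value=262 (bin 0100000110); offset now 10 = byte 1 bit 2; 14 bits remain
Read 2: bits[10:19] width=9 -> value=150 (bin 010010110); offset now 19 = byte 2 bit 3; 5 bits remain
Read 3: bits[19:20] width=1 -> value=0 (bin 0); offset now 20 = byte 2 bit 4; 4 bits remain
Read 4: bits[20:21] width=1 -> value=1 (bin 1); offset now 21 = byte 2 bit 5; 3 bits remain
Read 5: bits[21:23] width=2 -> value=1 (bin 01); offset now 23 = byte 2 bit 7; 1 bits remain

Answer: value=262 offset=10
value=150 offset=19
value=0 offset=20
value=1 offset=21
value=1 offset=23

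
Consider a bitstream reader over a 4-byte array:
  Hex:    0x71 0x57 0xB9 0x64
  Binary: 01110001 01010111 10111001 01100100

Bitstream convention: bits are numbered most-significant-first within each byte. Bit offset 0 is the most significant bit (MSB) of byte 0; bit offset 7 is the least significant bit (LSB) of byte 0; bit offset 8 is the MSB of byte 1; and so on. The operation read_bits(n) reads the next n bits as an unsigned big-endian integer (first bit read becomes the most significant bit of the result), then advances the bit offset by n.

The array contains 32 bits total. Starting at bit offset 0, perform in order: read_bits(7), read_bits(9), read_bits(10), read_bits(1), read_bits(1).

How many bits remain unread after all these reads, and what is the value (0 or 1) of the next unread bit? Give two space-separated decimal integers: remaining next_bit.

Answer: 4 0

Derivation:
Read 1: bits[0:7] width=7 -> value=56 (bin 0111000); offset now 7 = byte 0 bit 7; 25 bits remain
Read 2: bits[7:16] width=9 -> value=343 (bin 101010111); offset now 16 = byte 2 bit 0; 16 bits remain
Read 3: bits[16:26] width=10 -> value=741 (bin 1011100101); offset now 26 = byte 3 bit 2; 6 bits remain
Read 4: bits[26:27] width=1 -> value=1 (bin 1); offset now 27 = byte 3 bit 3; 5 bits remain
Read 5: bits[27:28] width=1 -> value=0 (bin 0); offset now 28 = byte 3 bit 4; 4 bits remain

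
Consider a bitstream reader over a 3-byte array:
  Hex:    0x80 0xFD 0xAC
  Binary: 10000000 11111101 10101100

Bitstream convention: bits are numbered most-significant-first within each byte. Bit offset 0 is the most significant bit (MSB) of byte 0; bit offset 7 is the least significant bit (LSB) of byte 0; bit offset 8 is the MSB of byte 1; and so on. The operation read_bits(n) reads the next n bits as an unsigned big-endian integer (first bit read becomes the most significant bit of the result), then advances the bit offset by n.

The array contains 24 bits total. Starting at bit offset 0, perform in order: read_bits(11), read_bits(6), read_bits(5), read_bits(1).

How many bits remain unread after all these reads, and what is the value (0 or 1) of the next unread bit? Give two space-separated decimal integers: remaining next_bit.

Read 1: bits[0:11] width=11 -> value=1031 (bin 10000000111); offset now 11 = byte 1 bit 3; 13 bits remain
Read 2: bits[11:17] width=6 -> value=59 (bin 111011); offset now 17 = byte 2 bit 1; 7 bits remain
Read 3: bits[17:22] width=5 -> value=11 (bin 01011); offset now 22 = byte 2 bit 6; 2 bits remain
Read 4: bits[22:23] width=1 -> value=0 (bin 0); offset now 23 = byte 2 bit 7; 1 bits remain

Answer: 1 0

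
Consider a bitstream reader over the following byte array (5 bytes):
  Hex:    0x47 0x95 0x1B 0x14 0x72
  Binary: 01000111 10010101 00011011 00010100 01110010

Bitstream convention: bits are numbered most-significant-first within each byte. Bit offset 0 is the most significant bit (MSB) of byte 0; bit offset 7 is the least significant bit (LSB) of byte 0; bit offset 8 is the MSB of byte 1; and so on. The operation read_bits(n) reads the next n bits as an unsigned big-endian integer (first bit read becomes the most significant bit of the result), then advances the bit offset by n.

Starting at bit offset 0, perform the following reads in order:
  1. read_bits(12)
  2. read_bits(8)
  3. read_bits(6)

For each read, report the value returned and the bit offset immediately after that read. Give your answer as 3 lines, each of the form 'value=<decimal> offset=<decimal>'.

Answer: value=1145 offset=12
value=81 offset=20
value=44 offset=26

Derivation:
Read 1: bits[0:12] width=12 -> value=1145 (bin 010001111001); offset now 12 = byte 1 bit 4; 28 bits remain
Read 2: bits[12:20] width=8 -> value=81 (bin 01010001); offset now 20 = byte 2 bit 4; 20 bits remain
Read 3: bits[20:26] width=6 -> value=44 (bin 101100); offset now 26 = byte 3 bit 2; 14 bits remain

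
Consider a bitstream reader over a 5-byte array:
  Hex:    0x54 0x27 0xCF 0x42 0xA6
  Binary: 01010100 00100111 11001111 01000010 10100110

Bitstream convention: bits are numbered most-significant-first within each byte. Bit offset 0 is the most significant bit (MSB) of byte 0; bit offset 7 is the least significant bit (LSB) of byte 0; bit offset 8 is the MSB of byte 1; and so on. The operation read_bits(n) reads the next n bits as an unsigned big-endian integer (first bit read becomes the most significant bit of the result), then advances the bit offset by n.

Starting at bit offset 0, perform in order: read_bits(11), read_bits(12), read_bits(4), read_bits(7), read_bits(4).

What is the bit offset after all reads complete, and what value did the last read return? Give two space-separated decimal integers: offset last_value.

Read 1: bits[0:11] width=11 -> value=673 (bin 01010100001); offset now 11 = byte 1 bit 3; 29 bits remain
Read 2: bits[11:23] width=12 -> value=999 (bin 001111100111); offset now 23 = byte 2 bit 7; 17 bits remain
Read 3: bits[23:27] width=4 -> value=10 (bin 1010); offset now 27 = byte 3 bit 3; 13 bits remain
Read 4: bits[27:34] width=7 -> value=10 (bin 0001010); offset now 34 = byte 4 bit 2; 6 bits remain
Read 5: bits[34:38] width=4 -> value=9 (bin 1001); offset now 38 = byte 4 bit 6; 2 bits remain

Answer: 38 9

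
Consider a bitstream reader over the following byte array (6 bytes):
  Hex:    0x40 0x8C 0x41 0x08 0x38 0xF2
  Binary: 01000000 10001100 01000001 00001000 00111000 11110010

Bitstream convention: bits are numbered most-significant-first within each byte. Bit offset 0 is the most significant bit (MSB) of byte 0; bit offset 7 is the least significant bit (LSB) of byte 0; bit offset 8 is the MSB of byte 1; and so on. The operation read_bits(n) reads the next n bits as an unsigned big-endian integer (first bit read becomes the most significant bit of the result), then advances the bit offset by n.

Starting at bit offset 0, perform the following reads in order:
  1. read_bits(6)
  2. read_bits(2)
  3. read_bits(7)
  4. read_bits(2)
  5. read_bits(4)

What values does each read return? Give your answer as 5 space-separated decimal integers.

Answer: 16 0 70 0 8

Derivation:
Read 1: bits[0:6] width=6 -> value=16 (bin 010000); offset now 6 = byte 0 bit 6; 42 bits remain
Read 2: bits[6:8] width=2 -> value=0 (bin 00); offset now 8 = byte 1 bit 0; 40 bits remain
Read 3: bits[8:15] width=7 -> value=70 (bin 1000110); offset now 15 = byte 1 bit 7; 33 bits remain
Read 4: bits[15:17] width=2 -> value=0 (bin 00); offset now 17 = byte 2 bit 1; 31 bits remain
Read 5: bits[17:21] width=4 -> value=8 (bin 1000); offset now 21 = byte 2 bit 5; 27 bits remain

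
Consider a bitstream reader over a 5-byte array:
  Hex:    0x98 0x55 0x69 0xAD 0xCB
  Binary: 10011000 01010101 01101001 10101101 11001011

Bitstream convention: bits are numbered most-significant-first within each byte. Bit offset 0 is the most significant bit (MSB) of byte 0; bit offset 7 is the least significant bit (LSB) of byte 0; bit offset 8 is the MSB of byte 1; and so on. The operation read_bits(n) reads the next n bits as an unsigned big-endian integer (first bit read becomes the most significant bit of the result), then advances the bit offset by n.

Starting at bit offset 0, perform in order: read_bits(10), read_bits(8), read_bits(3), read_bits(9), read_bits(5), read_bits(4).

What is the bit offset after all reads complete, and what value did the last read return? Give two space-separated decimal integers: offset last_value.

Answer: 39 5

Derivation:
Read 1: bits[0:10] width=10 -> value=609 (bin 1001100001); offset now 10 = byte 1 bit 2; 30 bits remain
Read 2: bits[10:18] width=8 -> value=85 (bin 01010101); offset now 18 = byte 2 bit 2; 22 bits remain
Read 3: bits[18:21] width=3 -> value=5 (bin 101); offset now 21 = byte 2 bit 5; 19 bits remain
Read 4: bits[21:30] width=9 -> value=107 (bin 001101011); offset now 30 = byte 3 bit 6; 10 bits remain
Read 5: bits[30:35] width=5 -> value=14 (bin 01110); offset now 35 = byte 4 bit 3; 5 bits remain
Read 6: bits[35:39] width=4 -> value=5 (bin 0101); offset now 39 = byte 4 bit 7; 1 bits remain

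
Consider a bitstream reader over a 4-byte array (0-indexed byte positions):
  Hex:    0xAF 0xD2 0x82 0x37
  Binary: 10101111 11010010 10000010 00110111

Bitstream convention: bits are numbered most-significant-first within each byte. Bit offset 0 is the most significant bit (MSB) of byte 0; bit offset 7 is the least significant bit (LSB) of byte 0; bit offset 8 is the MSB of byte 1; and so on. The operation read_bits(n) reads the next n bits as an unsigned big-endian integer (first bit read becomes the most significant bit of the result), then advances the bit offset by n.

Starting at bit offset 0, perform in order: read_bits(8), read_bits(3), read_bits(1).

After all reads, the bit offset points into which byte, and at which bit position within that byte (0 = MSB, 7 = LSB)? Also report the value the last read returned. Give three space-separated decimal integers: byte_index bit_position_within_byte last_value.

Read 1: bits[0:8] width=8 -> value=175 (bin 10101111); offset now 8 = byte 1 bit 0; 24 bits remain
Read 2: bits[8:11] width=3 -> value=6 (bin 110); offset now 11 = byte 1 bit 3; 21 bits remain
Read 3: bits[11:12] width=1 -> value=1 (bin 1); offset now 12 = byte 1 bit 4; 20 bits remain

Answer: 1 4 1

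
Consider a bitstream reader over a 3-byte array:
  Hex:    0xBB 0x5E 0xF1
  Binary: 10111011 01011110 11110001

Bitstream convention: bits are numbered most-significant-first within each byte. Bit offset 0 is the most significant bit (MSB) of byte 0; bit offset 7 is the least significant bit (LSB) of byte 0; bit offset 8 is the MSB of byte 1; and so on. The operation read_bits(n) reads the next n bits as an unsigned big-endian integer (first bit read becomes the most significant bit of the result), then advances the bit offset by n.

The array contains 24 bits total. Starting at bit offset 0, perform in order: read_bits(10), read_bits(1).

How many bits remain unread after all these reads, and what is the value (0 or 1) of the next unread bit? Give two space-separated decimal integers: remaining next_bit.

Read 1: bits[0:10] width=10 -> value=749 (bin 1011101101); offset now 10 = byte 1 bit 2; 14 bits remain
Read 2: bits[10:11] width=1 -> value=0 (bin 0); offset now 11 = byte 1 bit 3; 13 bits remain

Answer: 13 1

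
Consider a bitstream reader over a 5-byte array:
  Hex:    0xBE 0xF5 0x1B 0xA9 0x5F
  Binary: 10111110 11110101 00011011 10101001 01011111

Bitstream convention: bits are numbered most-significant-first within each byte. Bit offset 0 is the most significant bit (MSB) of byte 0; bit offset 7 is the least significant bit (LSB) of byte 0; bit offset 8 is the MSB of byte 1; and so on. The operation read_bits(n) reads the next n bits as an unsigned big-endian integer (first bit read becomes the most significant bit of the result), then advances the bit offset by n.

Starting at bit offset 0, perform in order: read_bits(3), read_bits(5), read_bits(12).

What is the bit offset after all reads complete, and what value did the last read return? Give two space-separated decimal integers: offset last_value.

Answer: 20 3921

Derivation:
Read 1: bits[0:3] width=3 -> value=5 (bin 101); offset now 3 = byte 0 bit 3; 37 bits remain
Read 2: bits[3:8] width=5 -> value=30 (bin 11110); offset now 8 = byte 1 bit 0; 32 bits remain
Read 3: bits[8:20] width=12 -> value=3921 (bin 111101010001); offset now 20 = byte 2 bit 4; 20 bits remain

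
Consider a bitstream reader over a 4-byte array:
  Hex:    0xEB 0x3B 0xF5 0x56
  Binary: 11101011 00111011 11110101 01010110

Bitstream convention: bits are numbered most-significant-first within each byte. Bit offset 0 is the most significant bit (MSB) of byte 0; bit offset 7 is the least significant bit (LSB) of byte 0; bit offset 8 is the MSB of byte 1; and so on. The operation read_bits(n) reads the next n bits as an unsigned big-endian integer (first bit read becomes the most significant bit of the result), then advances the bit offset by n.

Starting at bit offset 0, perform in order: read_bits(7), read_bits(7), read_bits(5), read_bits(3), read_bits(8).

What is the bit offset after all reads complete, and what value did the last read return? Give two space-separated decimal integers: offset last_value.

Answer: 30 85

Derivation:
Read 1: bits[0:7] width=7 -> value=117 (bin 1110101); offset now 7 = byte 0 bit 7; 25 bits remain
Read 2: bits[7:14] width=7 -> value=78 (bin 1001110); offset now 14 = byte 1 bit 6; 18 bits remain
Read 3: bits[14:19] width=5 -> value=31 (bin 11111); offset now 19 = byte 2 bit 3; 13 bits remain
Read 4: bits[19:22] width=3 -> value=5 (bin 101); offset now 22 = byte 2 bit 6; 10 bits remain
Read 5: bits[22:30] width=8 -> value=85 (bin 01010101); offset now 30 = byte 3 bit 6; 2 bits remain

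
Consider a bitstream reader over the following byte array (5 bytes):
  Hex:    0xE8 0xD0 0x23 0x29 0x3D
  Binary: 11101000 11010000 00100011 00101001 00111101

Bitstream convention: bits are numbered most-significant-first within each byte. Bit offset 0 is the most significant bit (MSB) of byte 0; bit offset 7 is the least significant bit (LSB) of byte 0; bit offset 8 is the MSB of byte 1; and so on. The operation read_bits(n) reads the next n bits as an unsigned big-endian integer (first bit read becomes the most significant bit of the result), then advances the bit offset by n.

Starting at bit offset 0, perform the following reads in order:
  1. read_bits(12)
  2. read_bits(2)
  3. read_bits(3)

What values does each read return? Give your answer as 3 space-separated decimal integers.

Read 1: bits[0:12] width=12 -> value=3725 (bin 111010001101); offset now 12 = byte 1 bit 4; 28 bits remain
Read 2: bits[12:14] width=2 -> value=0 (bin 00); offset now 14 = byte 1 bit 6; 26 bits remain
Read 3: bits[14:17] width=3 -> value=0 (bin 000); offset now 17 = byte 2 bit 1; 23 bits remain

Answer: 3725 0 0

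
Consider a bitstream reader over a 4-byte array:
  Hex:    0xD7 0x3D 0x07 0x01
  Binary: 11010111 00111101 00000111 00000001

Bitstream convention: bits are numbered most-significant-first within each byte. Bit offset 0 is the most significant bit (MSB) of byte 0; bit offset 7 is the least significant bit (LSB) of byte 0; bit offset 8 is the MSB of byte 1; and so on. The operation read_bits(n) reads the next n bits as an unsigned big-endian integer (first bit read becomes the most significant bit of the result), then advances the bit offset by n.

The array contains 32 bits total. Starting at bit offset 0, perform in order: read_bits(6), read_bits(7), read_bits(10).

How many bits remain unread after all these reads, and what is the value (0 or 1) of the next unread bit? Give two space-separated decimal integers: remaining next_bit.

Read 1: bits[0:6] width=6 -> value=53 (bin 110101); offset now 6 = byte 0 bit 6; 26 bits remain
Read 2: bits[6:13] width=7 -> value=103 (bin 1100111); offset now 13 = byte 1 bit 5; 19 bits remain
Read 3: bits[13:23] width=10 -> value=643 (bin 1010000011); offset now 23 = byte 2 bit 7; 9 bits remain

Answer: 9 1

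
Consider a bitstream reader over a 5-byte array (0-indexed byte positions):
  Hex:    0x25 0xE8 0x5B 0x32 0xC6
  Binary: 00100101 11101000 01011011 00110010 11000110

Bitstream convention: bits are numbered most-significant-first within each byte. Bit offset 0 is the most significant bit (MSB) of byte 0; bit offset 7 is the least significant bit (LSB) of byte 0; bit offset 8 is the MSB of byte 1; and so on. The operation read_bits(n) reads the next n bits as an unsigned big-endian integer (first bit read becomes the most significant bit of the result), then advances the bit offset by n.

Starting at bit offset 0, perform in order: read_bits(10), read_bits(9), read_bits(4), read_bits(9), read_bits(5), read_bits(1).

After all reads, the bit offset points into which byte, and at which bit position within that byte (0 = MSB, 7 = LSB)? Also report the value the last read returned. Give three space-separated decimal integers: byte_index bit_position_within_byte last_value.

Read 1: bits[0:10] width=10 -> value=151 (bin 0010010111); offset now 10 = byte 1 bit 2; 30 bits remain
Read 2: bits[10:19] width=9 -> value=322 (bin 101000010); offset now 19 = byte 2 bit 3; 21 bits remain
Read 3: bits[19:23] width=4 -> value=13 (bin 1101); offset now 23 = byte 2 bit 7; 17 bits remain
Read 4: bits[23:32] width=9 -> value=306 (bin 100110010); offset now 32 = byte 4 bit 0; 8 bits remain
Read 5: bits[32:37] width=5 -> value=24 (bin 11000); offset now 37 = byte 4 bit 5; 3 bits remain
Read 6: bits[37:38] width=1 -> value=1 (bin 1); offset now 38 = byte 4 bit 6; 2 bits remain

Answer: 4 6 1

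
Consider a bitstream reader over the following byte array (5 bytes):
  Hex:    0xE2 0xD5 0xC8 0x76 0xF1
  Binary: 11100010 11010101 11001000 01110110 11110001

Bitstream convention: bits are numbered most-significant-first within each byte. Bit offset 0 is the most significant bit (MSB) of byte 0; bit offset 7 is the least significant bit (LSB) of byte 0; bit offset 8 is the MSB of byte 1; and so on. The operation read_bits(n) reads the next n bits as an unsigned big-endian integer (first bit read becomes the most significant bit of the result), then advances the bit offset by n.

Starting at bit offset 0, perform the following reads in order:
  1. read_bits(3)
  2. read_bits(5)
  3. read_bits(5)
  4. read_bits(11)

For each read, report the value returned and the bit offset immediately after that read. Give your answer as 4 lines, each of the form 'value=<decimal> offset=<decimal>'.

Answer: value=7 offset=3
value=2 offset=8
value=26 offset=13
value=1480 offset=24

Derivation:
Read 1: bits[0:3] width=3 -> value=7 (bin 111); offset now 3 = byte 0 bit 3; 37 bits remain
Read 2: bits[3:8] width=5 -> value=2 (bin 00010); offset now 8 = byte 1 bit 0; 32 bits remain
Read 3: bits[8:13] width=5 -> value=26 (bin 11010); offset now 13 = byte 1 bit 5; 27 bits remain
Read 4: bits[13:24] width=11 -> value=1480 (bin 10111001000); offset now 24 = byte 3 bit 0; 16 bits remain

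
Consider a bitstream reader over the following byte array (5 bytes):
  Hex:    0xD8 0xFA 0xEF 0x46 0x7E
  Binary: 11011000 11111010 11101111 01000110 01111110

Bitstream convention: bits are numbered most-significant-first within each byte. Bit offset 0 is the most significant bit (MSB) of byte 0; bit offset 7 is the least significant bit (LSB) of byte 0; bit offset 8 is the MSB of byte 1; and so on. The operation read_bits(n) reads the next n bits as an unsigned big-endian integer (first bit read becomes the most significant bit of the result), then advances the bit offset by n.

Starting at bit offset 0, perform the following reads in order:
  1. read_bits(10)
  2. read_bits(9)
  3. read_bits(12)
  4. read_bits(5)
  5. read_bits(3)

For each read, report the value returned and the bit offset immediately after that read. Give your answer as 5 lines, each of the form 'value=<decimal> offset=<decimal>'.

Read 1: bits[0:10] width=10 -> value=867 (bin 1101100011); offset now 10 = byte 1 bit 2; 30 bits remain
Read 2: bits[10:19] width=9 -> value=471 (bin 111010111); offset now 19 = byte 2 bit 3; 21 bits remain
Read 3: bits[19:31] width=12 -> value=1955 (bin 011110100011); offset now 31 = byte 3 bit 7; 9 bits remain
Read 4: bits[31:36] width=5 -> value=7 (bin 00111); offset now 36 = byte 4 bit 4; 4 bits remain
Read 5: bits[36:39] width=3 -> value=7 (bin 111); offset now 39 = byte 4 bit 7; 1 bits remain

Answer: value=867 offset=10
value=471 offset=19
value=1955 offset=31
value=7 offset=36
value=7 offset=39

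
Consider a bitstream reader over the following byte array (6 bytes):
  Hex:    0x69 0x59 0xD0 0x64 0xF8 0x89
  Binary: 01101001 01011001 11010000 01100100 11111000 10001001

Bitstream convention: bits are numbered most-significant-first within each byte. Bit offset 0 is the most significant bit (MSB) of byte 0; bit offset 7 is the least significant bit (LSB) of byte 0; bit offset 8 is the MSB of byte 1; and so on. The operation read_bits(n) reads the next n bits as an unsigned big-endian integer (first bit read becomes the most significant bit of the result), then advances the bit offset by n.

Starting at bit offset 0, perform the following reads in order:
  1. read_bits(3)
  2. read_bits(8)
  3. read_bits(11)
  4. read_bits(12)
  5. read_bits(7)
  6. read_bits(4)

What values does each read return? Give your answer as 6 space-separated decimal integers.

Answer: 3 74 1652 403 113 1

Derivation:
Read 1: bits[0:3] width=3 -> value=3 (bin 011); offset now 3 = byte 0 bit 3; 45 bits remain
Read 2: bits[3:11] width=8 -> value=74 (bin 01001010); offset now 11 = byte 1 bit 3; 37 bits remain
Read 3: bits[11:22] width=11 -> value=1652 (bin 11001110100); offset now 22 = byte 2 bit 6; 26 bits remain
Read 4: bits[22:34] width=12 -> value=403 (bin 000110010011); offset now 34 = byte 4 bit 2; 14 bits remain
Read 5: bits[34:41] width=7 -> value=113 (bin 1110001); offset now 41 = byte 5 bit 1; 7 bits remain
Read 6: bits[41:45] width=4 -> value=1 (bin 0001); offset now 45 = byte 5 bit 5; 3 bits remain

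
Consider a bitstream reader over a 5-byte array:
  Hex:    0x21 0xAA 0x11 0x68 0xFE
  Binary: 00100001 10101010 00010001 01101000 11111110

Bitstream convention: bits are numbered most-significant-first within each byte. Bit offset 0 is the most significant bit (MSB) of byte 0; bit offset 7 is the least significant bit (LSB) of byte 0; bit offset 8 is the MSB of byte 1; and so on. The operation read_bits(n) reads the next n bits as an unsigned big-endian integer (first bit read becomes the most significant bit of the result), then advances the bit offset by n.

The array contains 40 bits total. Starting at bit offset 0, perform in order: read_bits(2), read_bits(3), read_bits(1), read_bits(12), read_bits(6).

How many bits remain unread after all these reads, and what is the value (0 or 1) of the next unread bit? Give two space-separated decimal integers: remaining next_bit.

Answer: 16 0

Derivation:
Read 1: bits[0:2] width=2 -> value=0 (bin 00); offset now 2 = byte 0 bit 2; 38 bits remain
Read 2: bits[2:5] width=3 -> value=4 (bin 100); offset now 5 = byte 0 bit 5; 35 bits remain
Read 3: bits[5:6] width=1 -> value=0 (bin 0); offset now 6 = byte 0 bit 6; 34 bits remain
Read 4: bits[6:18] width=12 -> value=1704 (bin 011010101000); offset now 18 = byte 2 bit 2; 22 bits remain
Read 5: bits[18:24] width=6 -> value=17 (bin 010001); offset now 24 = byte 3 bit 0; 16 bits remain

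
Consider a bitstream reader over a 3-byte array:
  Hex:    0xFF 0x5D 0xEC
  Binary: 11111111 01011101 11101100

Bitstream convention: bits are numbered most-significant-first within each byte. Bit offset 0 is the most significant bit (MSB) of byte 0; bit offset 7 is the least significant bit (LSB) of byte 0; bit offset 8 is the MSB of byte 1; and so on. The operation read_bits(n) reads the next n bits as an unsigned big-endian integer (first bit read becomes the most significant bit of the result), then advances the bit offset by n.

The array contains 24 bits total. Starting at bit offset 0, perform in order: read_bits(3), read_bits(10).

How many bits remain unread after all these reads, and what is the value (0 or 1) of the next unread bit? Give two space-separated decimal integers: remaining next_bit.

Answer: 11 1

Derivation:
Read 1: bits[0:3] width=3 -> value=7 (bin 111); offset now 3 = byte 0 bit 3; 21 bits remain
Read 2: bits[3:13] width=10 -> value=1003 (bin 1111101011); offset now 13 = byte 1 bit 5; 11 bits remain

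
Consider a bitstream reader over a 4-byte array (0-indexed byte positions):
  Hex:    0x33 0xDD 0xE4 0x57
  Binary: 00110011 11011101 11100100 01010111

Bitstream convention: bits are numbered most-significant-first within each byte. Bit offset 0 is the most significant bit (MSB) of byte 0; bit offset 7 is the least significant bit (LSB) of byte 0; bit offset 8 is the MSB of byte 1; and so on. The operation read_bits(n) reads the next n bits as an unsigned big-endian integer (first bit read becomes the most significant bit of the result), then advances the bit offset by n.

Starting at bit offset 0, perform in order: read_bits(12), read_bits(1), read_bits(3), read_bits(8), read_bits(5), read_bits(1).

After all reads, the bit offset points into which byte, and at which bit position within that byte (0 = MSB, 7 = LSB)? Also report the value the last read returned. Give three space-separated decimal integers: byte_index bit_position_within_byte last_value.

Answer: 3 6 1

Derivation:
Read 1: bits[0:12] width=12 -> value=829 (bin 001100111101); offset now 12 = byte 1 bit 4; 20 bits remain
Read 2: bits[12:13] width=1 -> value=1 (bin 1); offset now 13 = byte 1 bit 5; 19 bits remain
Read 3: bits[13:16] width=3 -> value=5 (bin 101); offset now 16 = byte 2 bit 0; 16 bits remain
Read 4: bits[16:24] width=8 -> value=228 (bin 11100100); offset now 24 = byte 3 bit 0; 8 bits remain
Read 5: bits[24:29] width=5 -> value=10 (bin 01010); offset now 29 = byte 3 bit 5; 3 bits remain
Read 6: bits[29:30] width=1 -> value=1 (bin 1); offset now 30 = byte 3 bit 6; 2 bits remain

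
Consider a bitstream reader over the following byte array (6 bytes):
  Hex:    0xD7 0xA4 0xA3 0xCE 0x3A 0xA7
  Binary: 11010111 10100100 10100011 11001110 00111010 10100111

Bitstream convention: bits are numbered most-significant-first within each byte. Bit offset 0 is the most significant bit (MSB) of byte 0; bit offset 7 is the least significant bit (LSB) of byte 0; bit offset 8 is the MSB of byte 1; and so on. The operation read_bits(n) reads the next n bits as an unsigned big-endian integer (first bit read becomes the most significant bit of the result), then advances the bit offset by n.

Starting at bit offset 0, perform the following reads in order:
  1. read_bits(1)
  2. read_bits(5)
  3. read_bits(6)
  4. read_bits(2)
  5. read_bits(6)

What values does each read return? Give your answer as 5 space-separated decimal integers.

Answer: 1 21 58 1 10

Derivation:
Read 1: bits[0:1] width=1 -> value=1 (bin 1); offset now 1 = byte 0 bit 1; 47 bits remain
Read 2: bits[1:6] width=5 -> value=21 (bin 10101); offset now 6 = byte 0 bit 6; 42 bits remain
Read 3: bits[6:12] width=6 -> value=58 (bin 111010); offset now 12 = byte 1 bit 4; 36 bits remain
Read 4: bits[12:14] width=2 -> value=1 (bin 01); offset now 14 = byte 1 bit 6; 34 bits remain
Read 5: bits[14:20] width=6 -> value=10 (bin 001010); offset now 20 = byte 2 bit 4; 28 bits remain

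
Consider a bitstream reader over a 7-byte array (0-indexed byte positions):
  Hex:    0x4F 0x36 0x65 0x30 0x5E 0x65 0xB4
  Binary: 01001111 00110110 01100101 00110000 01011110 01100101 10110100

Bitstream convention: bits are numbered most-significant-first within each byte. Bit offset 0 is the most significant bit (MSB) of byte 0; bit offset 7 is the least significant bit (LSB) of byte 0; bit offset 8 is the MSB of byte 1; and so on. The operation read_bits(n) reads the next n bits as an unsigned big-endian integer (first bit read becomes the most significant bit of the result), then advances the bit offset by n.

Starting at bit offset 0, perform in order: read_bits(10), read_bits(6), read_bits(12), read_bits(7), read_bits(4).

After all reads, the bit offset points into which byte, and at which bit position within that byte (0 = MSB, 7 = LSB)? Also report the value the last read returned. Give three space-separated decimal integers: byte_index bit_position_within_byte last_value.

Answer: 4 7 15

Derivation:
Read 1: bits[0:10] width=10 -> value=316 (bin 0100111100); offset now 10 = byte 1 bit 2; 46 bits remain
Read 2: bits[10:16] width=6 -> value=54 (bin 110110); offset now 16 = byte 2 bit 0; 40 bits remain
Read 3: bits[16:28] width=12 -> value=1619 (bin 011001010011); offset now 28 = byte 3 bit 4; 28 bits remain
Read 4: bits[28:35] width=7 -> value=2 (bin 0000010); offset now 35 = byte 4 bit 3; 21 bits remain
Read 5: bits[35:39] width=4 -> value=15 (bin 1111); offset now 39 = byte 4 bit 7; 17 bits remain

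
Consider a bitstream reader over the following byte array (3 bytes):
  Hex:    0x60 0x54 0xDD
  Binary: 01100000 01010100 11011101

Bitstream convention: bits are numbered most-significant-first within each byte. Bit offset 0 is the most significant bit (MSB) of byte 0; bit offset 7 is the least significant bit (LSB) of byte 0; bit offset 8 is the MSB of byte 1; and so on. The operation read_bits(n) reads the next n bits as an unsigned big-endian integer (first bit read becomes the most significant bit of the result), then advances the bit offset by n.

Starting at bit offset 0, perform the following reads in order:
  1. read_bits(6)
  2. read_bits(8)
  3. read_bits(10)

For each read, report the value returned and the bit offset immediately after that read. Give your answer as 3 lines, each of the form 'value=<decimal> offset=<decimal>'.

Answer: value=24 offset=6
value=21 offset=14
value=221 offset=24

Derivation:
Read 1: bits[0:6] width=6 -> value=24 (bin 011000); offset now 6 = byte 0 bit 6; 18 bits remain
Read 2: bits[6:14] width=8 -> value=21 (bin 00010101); offset now 14 = byte 1 bit 6; 10 bits remain
Read 3: bits[14:24] width=10 -> value=221 (bin 0011011101); offset now 24 = byte 3 bit 0; 0 bits remain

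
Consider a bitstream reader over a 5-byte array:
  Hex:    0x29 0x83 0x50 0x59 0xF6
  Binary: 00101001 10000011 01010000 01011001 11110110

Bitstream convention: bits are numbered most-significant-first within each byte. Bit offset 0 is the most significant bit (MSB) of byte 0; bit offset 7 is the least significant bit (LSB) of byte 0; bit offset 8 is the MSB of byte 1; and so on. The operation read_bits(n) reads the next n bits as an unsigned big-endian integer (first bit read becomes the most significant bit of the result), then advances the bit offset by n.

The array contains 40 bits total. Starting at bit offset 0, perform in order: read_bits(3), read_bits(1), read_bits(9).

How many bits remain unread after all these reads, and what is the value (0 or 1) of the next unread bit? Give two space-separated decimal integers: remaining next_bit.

Answer: 27 0

Derivation:
Read 1: bits[0:3] width=3 -> value=1 (bin 001); offset now 3 = byte 0 bit 3; 37 bits remain
Read 2: bits[3:4] width=1 -> value=0 (bin 0); offset now 4 = byte 0 bit 4; 36 bits remain
Read 3: bits[4:13] width=9 -> value=304 (bin 100110000); offset now 13 = byte 1 bit 5; 27 bits remain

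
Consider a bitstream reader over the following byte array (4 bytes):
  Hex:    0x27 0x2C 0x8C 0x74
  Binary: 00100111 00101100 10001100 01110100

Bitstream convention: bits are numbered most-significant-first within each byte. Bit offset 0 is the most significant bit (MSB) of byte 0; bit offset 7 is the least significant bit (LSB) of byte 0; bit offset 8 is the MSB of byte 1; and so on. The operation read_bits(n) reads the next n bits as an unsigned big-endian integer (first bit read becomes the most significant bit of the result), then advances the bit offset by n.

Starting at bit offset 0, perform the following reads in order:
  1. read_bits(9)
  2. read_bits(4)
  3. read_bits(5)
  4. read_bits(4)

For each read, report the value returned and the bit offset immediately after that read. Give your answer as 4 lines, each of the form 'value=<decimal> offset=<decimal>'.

Read 1: bits[0:9] width=9 -> value=78 (bin 001001110); offset now 9 = byte 1 bit 1; 23 bits remain
Read 2: bits[9:13] width=4 -> value=5 (bin 0101); offset now 13 = byte 1 bit 5; 19 bits remain
Read 3: bits[13:18] width=5 -> value=18 (bin 10010); offset now 18 = byte 2 bit 2; 14 bits remain
Read 4: bits[18:22] width=4 -> value=3 (bin 0011); offset now 22 = byte 2 bit 6; 10 bits remain

Answer: value=78 offset=9
value=5 offset=13
value=18 offset=18
value=3 offset=22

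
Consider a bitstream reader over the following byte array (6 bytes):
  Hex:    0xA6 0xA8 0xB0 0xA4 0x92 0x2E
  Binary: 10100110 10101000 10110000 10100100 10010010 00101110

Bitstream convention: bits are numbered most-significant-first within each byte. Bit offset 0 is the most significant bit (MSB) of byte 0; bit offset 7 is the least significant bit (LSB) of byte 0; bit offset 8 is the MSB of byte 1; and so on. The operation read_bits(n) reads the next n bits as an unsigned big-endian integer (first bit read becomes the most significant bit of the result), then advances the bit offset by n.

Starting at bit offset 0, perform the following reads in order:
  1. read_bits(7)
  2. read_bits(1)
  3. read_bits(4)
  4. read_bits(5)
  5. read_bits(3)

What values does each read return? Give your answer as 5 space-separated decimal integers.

Read 1: bits[0:7] width=7 -> value=83 (bin 1010011); offset now 7 = byte 0 bit 7; 41 bits remain
Read 2: bits[7:8] width=1 -> value=0 (bin 0); offset now 8 = byte 1 bit 0; 40 bits remain
Read 3: bits[8:12] width=4 -> value=10 (bin 1010); offset now 12 = byte 1 bit 4; 36 bits remain
Read 4: bits[12:17] width=5 -> value=17 (bin 10001); offset now 17 = byte 2 bit 1; 31 bits remain
Read 5: bits[17:20] width=3 -> value=3 (bin 011); offset now 20 = byte 2 bit 4; 28 bits remain

Answer: 83 0 10 17 3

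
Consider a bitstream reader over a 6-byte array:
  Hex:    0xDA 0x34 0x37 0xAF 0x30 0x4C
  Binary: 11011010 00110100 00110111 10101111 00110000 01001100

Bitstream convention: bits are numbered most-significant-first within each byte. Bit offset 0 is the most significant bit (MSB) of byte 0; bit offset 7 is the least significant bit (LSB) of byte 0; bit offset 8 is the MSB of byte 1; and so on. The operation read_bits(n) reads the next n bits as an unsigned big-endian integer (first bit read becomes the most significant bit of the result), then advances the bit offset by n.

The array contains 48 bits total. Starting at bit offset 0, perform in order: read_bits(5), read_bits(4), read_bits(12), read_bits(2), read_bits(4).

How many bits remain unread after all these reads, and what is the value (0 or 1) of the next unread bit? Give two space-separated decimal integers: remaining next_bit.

Read 1: bits[0:5] width=5 -> value=27 (bin 11011); offset now 5 = byte 0 bit 5; 43 bits remain
Read 2: bits[5:9] width=4 -> value=4 (bin 0100); offset now 9 = byte 1 bit 1; 39 bits remain
Read 3: bits[9:21] width=12 -> value=1670 (bin 011010000110); offset now 21 = byte 2 bit 5; 27 bits remain
Read 4: bits[21:23] width=2 -> value=3 (bin 11); offset now 23 = byte 2 bit 7; 25 bits remain
Read 5: bits[23:27] width=4 -> value=13 (bin 1101); offset now 27 = byte 3 bit 3; 21 bits remain

Answer: 21 0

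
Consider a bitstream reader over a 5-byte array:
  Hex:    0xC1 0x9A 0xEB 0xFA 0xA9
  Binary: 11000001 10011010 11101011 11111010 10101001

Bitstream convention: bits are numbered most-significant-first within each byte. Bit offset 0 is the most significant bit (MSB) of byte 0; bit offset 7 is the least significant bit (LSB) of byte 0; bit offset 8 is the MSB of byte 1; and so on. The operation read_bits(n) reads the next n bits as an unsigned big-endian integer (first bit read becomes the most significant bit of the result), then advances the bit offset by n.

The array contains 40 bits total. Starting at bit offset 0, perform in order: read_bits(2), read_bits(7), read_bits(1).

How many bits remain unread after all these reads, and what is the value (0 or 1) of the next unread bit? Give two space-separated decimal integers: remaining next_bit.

Answer: 30 0

Derivation:
Read 1: bits[0:2] width=2 -> value=3 (bin 11); offset now 2 = byte 0 bit 2; 38 bits remain
Read 2: bits[2:9] width=7 -> value=3 (bin 0000011); offset now 9 = byte 1 bit 1; 31 bits remain
Read 3: bits[9:10] width=1 -> value=0 (bin 0); offset now 10 = byte 1 bit 2; 30 bits remain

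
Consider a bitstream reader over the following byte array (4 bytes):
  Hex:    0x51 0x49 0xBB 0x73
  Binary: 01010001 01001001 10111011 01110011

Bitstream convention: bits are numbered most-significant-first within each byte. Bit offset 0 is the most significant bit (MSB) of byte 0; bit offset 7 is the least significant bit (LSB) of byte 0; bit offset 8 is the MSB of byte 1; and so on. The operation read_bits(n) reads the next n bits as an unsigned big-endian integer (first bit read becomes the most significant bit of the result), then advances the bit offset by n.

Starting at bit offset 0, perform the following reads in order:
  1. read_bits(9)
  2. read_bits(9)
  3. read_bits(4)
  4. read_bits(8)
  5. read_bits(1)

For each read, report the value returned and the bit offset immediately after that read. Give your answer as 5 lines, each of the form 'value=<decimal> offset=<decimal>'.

Answer: value=162 offset=9
value=294 offset=18
value=14 offset=22
value=220 offset=30
value=1 offset=31

Derivation:
Read 1: bits[0:9] width=9 -> value=162 (bin 010100010); offset now 9 = byte 1 bit 1; 23 bits remain
Read 2: bits[9:18] width=9 -> value=294 (bin 100100110); offset now 18 = byte 2 bit 2; 14 bits remain
Read 3: bits[18:22] width=4 -> value=14 (bin 1110); offset now 22 = byte 2 bit 6; 10 bits remain
Read 4: bits[22:30] width=8 -> value=220 (bin 11011100); offset now 30 = byte 3 bit 6; 2 bits remain
Read 5: bits[30:31] width=1 -> value=1 (bin 1); offset now 31 = byte 3 bit 7; 1 bits remain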